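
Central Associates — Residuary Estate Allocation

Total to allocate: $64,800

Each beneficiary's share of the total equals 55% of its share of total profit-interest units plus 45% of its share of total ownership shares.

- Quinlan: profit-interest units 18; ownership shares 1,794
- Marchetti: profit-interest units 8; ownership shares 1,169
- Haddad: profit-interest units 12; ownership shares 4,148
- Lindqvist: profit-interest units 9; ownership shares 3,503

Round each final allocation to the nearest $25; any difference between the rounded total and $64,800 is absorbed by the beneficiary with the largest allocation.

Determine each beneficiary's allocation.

Quinlan: $18,575 | Marchetti: $9,275 | Haddad: $20,500 | Lindqvist: $16,450

Profit-interest units total 47; ownership shares total 10,614.
Blended shares (55% profit-interest units + 45% ownership shares): Quinlan 0.2867; Marchetti 0.1432; Haddad 0.3163; Lindqvist 0.2538.
Raw shares: Quinlan 18,578.04; Marchetti 9,277.99; Haddad 20,495.44; Lindqvist 16,448.52.
After rounding ($25): Quinlan $18,575; Marchetti $9,275; Haddad $20,500; Lindqvist $16,450. Sum = $64,800.
Sum already equals the total — no adjustment.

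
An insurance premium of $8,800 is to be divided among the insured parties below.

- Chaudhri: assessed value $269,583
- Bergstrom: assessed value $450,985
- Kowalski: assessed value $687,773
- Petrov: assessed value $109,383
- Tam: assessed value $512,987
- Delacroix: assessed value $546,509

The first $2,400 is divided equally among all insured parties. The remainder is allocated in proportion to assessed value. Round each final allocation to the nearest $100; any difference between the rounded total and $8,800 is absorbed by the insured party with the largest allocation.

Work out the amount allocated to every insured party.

Chaudhri: $1,100; Bergstrom: $1,500; Kowalski: $2,000; Petrov: $700; Tam: $1,700; Delacroix: $1,800

$2,400 shared equally gives $400 per insured party.
Remainder $6,400 by assessed value (total 2,577,220): Chaudhri 669.45 → $700; Bergstrom 1,119.93 → $1,100; Kowalski 1,707.94 → $1,700; Petrov 271.63 → $300; Tam 1,273.90 → $1,300; Delacroix 1,357.14 → $1,400.
Rounding difference −$100 on remainder applied to Kowalski.
Totals: Chaudhri $400 + $700 = $1,100; Bergstrom $400 + $1,100 = $1,500; Kowalski $400 + $1,600 = $2,000; Petrov $400 + $300 = $700; Tam $400 + $1,300 = $1,700; Delacroix $400 + $1,400 = $1,800.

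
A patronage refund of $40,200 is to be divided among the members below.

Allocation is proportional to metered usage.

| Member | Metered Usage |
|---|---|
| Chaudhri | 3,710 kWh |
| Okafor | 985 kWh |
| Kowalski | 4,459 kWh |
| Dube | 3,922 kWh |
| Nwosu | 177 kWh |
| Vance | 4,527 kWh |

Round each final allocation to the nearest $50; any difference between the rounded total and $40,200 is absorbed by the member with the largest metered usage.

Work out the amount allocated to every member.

Chaudhri: $8,400; Okafor: $2,250; Kowalski: $10,100; Dube: $8,850; Nwosu: $400; Vance: $10,200

Total metered usage = 3,710 + 985 + 4,459 + 3,922 + 177 + 4,527 = 17,780.
Unrounded shares: Chaudhri 8,388.19; Okafor 2,227.05; Kowalski 10,081.65; Dube 8,867.51; Nwosu 400.19; Vance 10,235.40.
Rounded to nearest $50: Chaudhri $8,400; Okafor $2,250; Kowalski $10,100; Dube $8,850; Nwosu $400; Vance $10,250. Sum = $40,250.
Difference $40,200 − $40,250 = −$50 applied to largest metered usage (Vance): Vance becomes $10,200.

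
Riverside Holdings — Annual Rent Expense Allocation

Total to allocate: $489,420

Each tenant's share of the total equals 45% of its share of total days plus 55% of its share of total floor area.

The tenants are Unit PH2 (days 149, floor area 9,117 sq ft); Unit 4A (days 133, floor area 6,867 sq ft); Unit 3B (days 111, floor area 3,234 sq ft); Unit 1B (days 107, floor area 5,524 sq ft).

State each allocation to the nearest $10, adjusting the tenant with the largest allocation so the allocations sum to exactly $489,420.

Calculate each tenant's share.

Days total 500; floor area total 24,742.
Blended shares (45% days + 55% floor area): Unit PH2 0.3368; Unit 4A 0.2723; Unit 3B 0.1718; Unit 1B 0.2191.
Proportional shares: Unit PH2 164,819.77; Unit 4A 133,293.21; Unit 3B 84,077.41; Unit 1B 107,229.60.
After rounding ($10): Unit PH2 $164,820; Unit 4A $133,290; Unit 3B $84,080; Unit 1B $107,230. Sum = $489,420.
Sum already equals the total — no adjustment.

Unit PH2: $164,820 | Unit 4A: $133,290 | Unit 3B: $84,080 | Unit 1B: $107,230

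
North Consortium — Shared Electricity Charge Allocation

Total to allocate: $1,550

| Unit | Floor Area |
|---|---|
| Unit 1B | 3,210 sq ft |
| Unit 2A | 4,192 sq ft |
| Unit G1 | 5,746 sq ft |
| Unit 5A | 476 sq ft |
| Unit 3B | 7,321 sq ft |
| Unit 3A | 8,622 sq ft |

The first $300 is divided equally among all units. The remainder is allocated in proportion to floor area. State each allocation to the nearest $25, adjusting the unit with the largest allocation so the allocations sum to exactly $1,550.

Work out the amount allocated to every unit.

Unit 1B: $175 | Unit 2A: $225 | Unit G1: $300 | Unit 5A: $75 | Unit 3B: $350 | Unit 3A: $425

Equal tier: $300 ÷ 6 = $50 apiece.
Remainder $1,250 by floor area (total 29,567): Unit 1B 135.71 → $125; Unit 2A 177.22 → $175; Unit G1 242.92 → $250; Unit 5A 20.12 → $25; Unit 3B 309.51 → $300; Unit 3A 364.51 → $375.
Totals: Unit 1B $50 + $125 = $175; Unit 2A $50 + $175 = $225; Unit G1 $50 + $250 = $300; Unit 5A $50 + $25 = $75; Unit 3B $50 + $300 = $350; Unit 3A $50 + $375 = $425.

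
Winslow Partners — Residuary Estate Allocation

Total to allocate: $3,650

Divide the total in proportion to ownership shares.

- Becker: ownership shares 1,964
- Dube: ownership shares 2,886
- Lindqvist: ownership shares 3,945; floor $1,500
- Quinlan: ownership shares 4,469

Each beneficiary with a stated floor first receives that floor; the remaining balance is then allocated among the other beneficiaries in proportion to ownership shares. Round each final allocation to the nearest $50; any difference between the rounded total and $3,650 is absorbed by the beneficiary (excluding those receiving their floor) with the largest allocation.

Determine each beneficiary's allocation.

Guaranteed amounts: Lindqvist $1,500. Residual $2,150.
Residual split over remaining ownership shares 9,319: Becker 453.12 → $450; Dube 665.83 → $650; Quinlan 1,031.05 → $1,050.

Becker: $450 | Dube: $650 | Lindqvist: $1,500 | Quinlan: $1,050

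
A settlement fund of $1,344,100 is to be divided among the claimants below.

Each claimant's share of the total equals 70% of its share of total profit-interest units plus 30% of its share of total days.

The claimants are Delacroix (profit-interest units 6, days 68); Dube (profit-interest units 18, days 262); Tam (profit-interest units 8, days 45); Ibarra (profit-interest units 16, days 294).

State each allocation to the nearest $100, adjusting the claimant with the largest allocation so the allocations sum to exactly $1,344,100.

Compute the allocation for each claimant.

Totals — profit-interest units 48, days 669.
Blended shares (70% profit-interest units + 30% days): Delacroix 0.1180; Dube 0.3800; Tam 0.1368; Ibarra 0.3652.
Unrounded shares: Delacroix 158,594.76; Dube 510,742.93; Tam 183,934.76; Ibarra 490,827.55.
At nearest $100: Delacroix $158,600; Dube $510,700; Tam $183,900; Ibarra $490,800. Sum = $1,344,000.
Difference $1,344,100 − $1,344,000 = +$100 applied to largest allocation (Dube): Dube becomes $510,800.

Delacroix: $158,600 | Dube: $510,800 | Tam: $183,900 | Ibarra: $490,800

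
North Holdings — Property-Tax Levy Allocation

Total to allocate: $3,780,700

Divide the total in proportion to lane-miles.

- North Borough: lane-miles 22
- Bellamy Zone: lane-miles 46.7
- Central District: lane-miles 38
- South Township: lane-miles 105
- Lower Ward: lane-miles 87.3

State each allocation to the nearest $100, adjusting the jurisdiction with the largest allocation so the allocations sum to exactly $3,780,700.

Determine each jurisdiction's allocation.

North Borough: $278,200; Bellamy Zone: $590,500; Central District: $480,500; South Township: $1,327,600; Lower Ward: $1,103,900

Total lane-miles = 299.
Unrounded shares: North Borough 22/299 × $3,780,700 = 278,178.60; Bellamy Zone 46.7/299 × $3,780,700 = 590,497.29; Central District 38/299 × $3,780,700 = 480,490.30; South Township 105/299 × $3,780,700 = 1,327,670.57; Lower Ward 87.3/299 × $3,780,700 = 1,103,863.24.
After rounding ($100): North Borough $278,200; Bellamy Zone $590,500; Central District $480,500; South Township $1,327,700; Lower Ward $1,103,900. Sum = $3,780,800.
Difference $3,780,700 − $3,780,800 = −$100 applied to largest allocation (South Township): South Township becomes $1,327,600.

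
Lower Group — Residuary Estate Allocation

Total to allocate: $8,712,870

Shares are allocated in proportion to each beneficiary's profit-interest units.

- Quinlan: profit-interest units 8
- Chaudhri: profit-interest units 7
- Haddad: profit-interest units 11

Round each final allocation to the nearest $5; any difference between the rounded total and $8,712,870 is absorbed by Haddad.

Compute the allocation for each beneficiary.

Combined profit-interest units = 26.
Raw shares: Quinlan 8/26 × $8,712,870 = 2,680,883.08; Chaudhri 7/26 × $8,712,870 = 2,345,772.69; Haddad 11/26 × $8,712,870 = 3,686,214.23.
After rounding ($5): Quinlan $2,680,885; Chaudhri $2,345,775; Haddad $3,686,215. Sum = $8,712,875.
Difference $8,712,870 − $8,712,875 = −$5 applied to Haddad: Haddad becomes $3,686,210.

Quinlan: $2,680,885; Chaudhri: $2,345,775; Haddad: $3,686,210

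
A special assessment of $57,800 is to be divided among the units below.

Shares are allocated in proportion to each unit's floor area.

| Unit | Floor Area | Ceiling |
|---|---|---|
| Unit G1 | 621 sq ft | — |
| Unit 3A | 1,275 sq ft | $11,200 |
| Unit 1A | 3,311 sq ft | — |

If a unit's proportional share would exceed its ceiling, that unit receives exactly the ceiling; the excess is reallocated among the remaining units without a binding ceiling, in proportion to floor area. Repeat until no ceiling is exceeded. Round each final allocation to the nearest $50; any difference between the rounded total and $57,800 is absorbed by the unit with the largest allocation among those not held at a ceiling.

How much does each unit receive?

Unit G1: $7,350; Unit 3A: $11,200; Unit 1A: $39,250

Combined floor area = 5,207.
Unconstrained shares: Unit G1 6,893.37; Unit 3A 14,153.06; Unit 1A 36,753.56.
Capped: Unit 3A ($11,200); balance $46,600 reallocated over remaining floor area 3,932.
Redistributed shares: Unit G1 7,359.77 → $7,350; Unit 1A 39,240.23 → $39,250.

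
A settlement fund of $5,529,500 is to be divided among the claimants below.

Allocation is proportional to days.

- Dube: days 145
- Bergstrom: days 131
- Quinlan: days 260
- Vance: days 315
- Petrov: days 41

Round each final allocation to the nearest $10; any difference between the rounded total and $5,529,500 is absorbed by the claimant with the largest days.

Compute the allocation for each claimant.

Dube: $898,850; Bergstrom: $812,070; Quinlan: $1,611,740; Vance: $1,952,680; Petrov: $254,160

Combined days = 145 + 131 + 260 + 315 + 41 = 892.
Pro-rata amounts: Dube 898,853.70; Bergstrom 812,067.83; Quinlan 1,611,737.67; Vance 1,952,682.17; Petrov 254,158.63.
At nearest $10: Dube $898,850; Bergstrom $812,070; Quinlan $1,611,740; Vance $1,952,680; Petrov $254,160. Sum = $5,529,500.
Rounded total matches; no reconciliation needed.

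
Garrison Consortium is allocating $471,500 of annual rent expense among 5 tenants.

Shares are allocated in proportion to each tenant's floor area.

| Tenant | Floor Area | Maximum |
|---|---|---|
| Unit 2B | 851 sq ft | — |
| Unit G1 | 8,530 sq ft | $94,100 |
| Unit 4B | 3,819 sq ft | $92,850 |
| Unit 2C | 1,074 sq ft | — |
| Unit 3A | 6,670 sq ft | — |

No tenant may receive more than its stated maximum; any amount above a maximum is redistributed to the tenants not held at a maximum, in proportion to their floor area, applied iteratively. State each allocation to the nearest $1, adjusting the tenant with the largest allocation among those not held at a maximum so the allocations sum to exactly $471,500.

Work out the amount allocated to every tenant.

Unit 2B: $28,174 | Unit G1: $94,100 | Unit 4B: $92,850 | Unit 2C: $35,556 | Unit 3A: $220,820

Floor area total: 20,944.
Pro-rata shares before constraints: Unit 2B 19,158.06; Unit G1 192,030.89; Unit 4B 85,974.91; Unit 2C 24,178.33; Unit 3A 150,157.80.
Held at cap: Unit G1 ($94,100); remaining pool $377,400 reallocated over remaining floor area 12,414.
Held at cap: Unit 4B ($92,850); remaining pool $284,550 reallocated over remaining floor area 8,595.
Shares after redistribution: Unit 2B 28,173.60 → $28,174; Unit 2C 35,556.34 → $35,556; Unit 3A 220,820.07 → $220,820.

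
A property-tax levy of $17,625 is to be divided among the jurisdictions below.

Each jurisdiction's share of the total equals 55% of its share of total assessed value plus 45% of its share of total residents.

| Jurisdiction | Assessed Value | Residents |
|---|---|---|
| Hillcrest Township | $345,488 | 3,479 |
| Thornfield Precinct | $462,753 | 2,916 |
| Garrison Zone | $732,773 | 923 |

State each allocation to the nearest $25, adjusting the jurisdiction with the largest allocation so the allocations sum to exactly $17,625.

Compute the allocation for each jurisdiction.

Totals — assessed value 1,541,014, residents 7,318.
Composite weights (55% assessed value + 45% residents): Hillcrest Township 0.3372; Thornfield Precinct 0.3445; Garrison Zone 0.3183.
Proportional shares: Hillcrest Township 5,943.83; Thornfield Precinct 6,071.31; Garrison Zone 5,609.86.
At nearest $25: Hillcrest Township $5,950; Thornfield Precinct $6,075; Garrison Zone $5,600. Sum = $17,625.
Rounded total matches; no reconciliation needed.

Hillcrest Township: $5,950 · Thornfield Precinct: $6,075 · Garrison Zone: $5,600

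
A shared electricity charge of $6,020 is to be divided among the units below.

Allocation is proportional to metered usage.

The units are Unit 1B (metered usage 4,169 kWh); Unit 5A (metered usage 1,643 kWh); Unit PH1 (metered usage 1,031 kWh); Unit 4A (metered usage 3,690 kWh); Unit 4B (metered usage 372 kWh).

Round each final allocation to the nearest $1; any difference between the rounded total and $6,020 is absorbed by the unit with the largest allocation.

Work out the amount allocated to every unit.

Unit 1B: $2,302; Unit 5A: $907; Unit PH1: $569; Unit 4A: $2,037; Unit 4B: $205

Total metered usage = 10,905.
Pro-rata amounts: Unit 1B 4,169/10,905 × $6,020 = 2,301.46; Unit 5A 1,643/10,905 × $6,020 = 907.00; Unit PH1 1,031/10,905 × $6,020 = 569.15; Unit 4A 3,690/10,905 × $6,020 = 2,037.03; Unit 4B 372/10,905 × $6,020 = 205.36.
After rounding ($1): Unit 1B $2,301; Unit 5A $907; Unit PH1 $569; Unit 4A $2,037; Unit 4B $205. Sum = $6,019.
Difference $6,020 − $6,019 = +$1 applied to largest allocation (Unit 1B): Unit 1B becomes $2,302.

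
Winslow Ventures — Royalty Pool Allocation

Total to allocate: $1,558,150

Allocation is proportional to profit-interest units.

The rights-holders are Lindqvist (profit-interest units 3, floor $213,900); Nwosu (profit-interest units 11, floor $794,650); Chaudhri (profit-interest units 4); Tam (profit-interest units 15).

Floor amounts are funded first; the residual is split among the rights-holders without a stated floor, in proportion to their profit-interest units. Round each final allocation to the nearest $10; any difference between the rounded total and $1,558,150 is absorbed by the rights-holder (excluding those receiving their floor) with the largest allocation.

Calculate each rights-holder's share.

Guaranteed amounts: Lindqvist $213,900; Nwosu $794,650. Remaining pool $549,600.
Remaining pool split over remaining profit-interest units 19: Chaudhri 115,705.26 → $115,710; Tam 433,894.74 → $433,890.

Lindqvist: $213,900 | Nwosu: $794,650 | Chaudhri: $115,710 | Tam: $433,890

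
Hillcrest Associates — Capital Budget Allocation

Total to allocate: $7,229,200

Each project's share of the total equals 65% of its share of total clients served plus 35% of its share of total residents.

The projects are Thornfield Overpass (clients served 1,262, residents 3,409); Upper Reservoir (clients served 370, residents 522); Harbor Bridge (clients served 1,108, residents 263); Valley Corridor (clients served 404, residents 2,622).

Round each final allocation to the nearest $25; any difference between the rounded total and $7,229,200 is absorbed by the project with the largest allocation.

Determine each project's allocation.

Thornfield Overpass: $3,151,650; Upper Reservoir: $746,775; Harbor Bridge: $1,753,625; Valley Corridor: $1,577,150

Clients served total 3,144; residents total 6,816.
Blended shares (65% clients served + 35% residents): Thornfield Overpass 0.4360; Upper Reservoir 0.1033; Harbor Bridge 0.2426; Valley Corridor 0.2182.
Proportional shares: Thornfield Overpass 3,151,649.40; Upper Reservoir 746,772.66; Harbor Bridge 1,753,632.12; Valley Corridor 1,577,145.82.
After rounding ($25): Thornfield Overpass $3,151,650; Upper Reservoir $746,775; Harbor Bridge $1,753,625; Valley Corridor $1,577,150. Sum = $7,229,200.
No rounding difference to absorb.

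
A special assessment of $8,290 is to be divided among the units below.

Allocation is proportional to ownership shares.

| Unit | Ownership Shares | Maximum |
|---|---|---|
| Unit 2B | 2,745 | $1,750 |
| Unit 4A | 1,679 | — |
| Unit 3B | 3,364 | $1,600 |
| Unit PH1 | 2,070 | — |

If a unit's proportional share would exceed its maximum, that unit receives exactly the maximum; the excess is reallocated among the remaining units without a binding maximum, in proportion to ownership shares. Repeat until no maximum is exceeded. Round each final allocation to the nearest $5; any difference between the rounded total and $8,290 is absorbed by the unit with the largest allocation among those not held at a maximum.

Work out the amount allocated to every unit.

Sum of ownership shares: 9,858.
Pro-rata shares before constraints: Unit 2B 2,308.38; Unit 4A 1,411.94; Unit 3B 2,828.93; Unit PH1 1,740.75.
Capped: Unit 2B ($1,750), Unit 3B ($1,600); remaining pool $4,940 reallocated over remaining ownership shares 3,749.
Remaining shares: Unit 4A 2,212.39 → $2,210; Unit PH1 2,727.61 → $2,730.

Unit 2B: $1,750; Unit 4A: $2,210; Unit 3B: $1,600; Unit PH1: $2,730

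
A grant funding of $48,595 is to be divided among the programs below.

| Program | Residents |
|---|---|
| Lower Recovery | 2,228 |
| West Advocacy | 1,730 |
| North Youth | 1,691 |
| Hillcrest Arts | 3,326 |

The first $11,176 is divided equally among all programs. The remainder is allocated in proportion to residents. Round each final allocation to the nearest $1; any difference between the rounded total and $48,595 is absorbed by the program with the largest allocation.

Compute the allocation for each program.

First tranche $11,176 split equally: $2,794 each.
Remainder $37,419 by residents (total 8,975): Lower Recovery 9,289.08 → $9,289; West Advocacy 7,212.80 → $7,213; North Youth 7,050.20 → $7,050; Hillcrest Arts 13,866.92 → $13,867.
Totals: Lower Recovery $2,794 + $9,289 = $12,083; West Advocacy $2,794 + $7,213 = $10,007; North Youth $2,794 + $7,050 = $9,844; Hillcrest Arts $2,794 + $13,867 = $16,661.

Lower Recovery: $12,083; West Advocacy: $10,007; North Youth: $9,844; Hillcrest Arts: $16,661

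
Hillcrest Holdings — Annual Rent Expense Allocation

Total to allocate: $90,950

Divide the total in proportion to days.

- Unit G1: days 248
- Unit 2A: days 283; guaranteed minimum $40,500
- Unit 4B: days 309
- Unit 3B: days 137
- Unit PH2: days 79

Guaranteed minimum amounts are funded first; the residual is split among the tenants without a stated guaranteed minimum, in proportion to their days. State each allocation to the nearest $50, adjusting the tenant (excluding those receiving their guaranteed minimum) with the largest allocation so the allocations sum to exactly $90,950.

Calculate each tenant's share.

Unit G1: $16,200 | Unit 2A: $40,500 | Unit 4B: $20,150 | Unit 3B: $8,950 | Unit PH2: $5,150

Minimums first: Unit 2A $40,500. Remaining pool $50,450.
Remaining pool split over remaining days 773: Unit G1 16,185.77 → $16,200; Unit 4B 20,166.95 → $20,150; Unit 3B 8,941.33 → $8,950; Unit PH2 5,155.95 → $5,150.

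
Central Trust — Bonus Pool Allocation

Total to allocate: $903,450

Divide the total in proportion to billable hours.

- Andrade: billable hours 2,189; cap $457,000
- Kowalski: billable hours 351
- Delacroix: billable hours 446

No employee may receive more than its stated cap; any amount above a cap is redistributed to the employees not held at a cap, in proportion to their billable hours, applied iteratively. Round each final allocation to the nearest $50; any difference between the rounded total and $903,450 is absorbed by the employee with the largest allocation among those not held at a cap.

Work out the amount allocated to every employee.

Billable hours total: 2,986.
Proportional shares (ignoring caps): Andrade 662,308.12; Kowalski 106,199.25; Delacroix 134,942.63.
Held at cap: Andrade ($457,000); balance $446,450 reallocated over remaining billable hours 797.
Shares after redistribution: Kowalski 196,617.25 → $196,600; Delacroix 249,832.75 → $249,850.

Andrade: $457,000 · Kowalski: $196,600 · Delacroix: $249,850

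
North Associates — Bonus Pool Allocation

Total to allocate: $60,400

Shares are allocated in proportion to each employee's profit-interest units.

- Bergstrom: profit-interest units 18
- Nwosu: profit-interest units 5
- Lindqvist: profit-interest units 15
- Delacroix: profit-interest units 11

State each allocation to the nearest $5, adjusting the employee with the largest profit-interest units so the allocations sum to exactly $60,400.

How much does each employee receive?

Total profit-interest units = 49.
Pro-rata amounts: Bergstrom 18/49 × $60,400 = 22,187.76; Nwosu 5/49 × $60,400 = 6,163.27; Lindqvist 15/49 × $60,400 = 18,489.80; Delacroix 11/49 × $60,400 = 13,559.18.
After rounding ($5): Bergstrom $22,190; Nwosu $6,165; Lindqvist $18,490; Delacroix $13,560. Sum = $60,405.
Difference $60,400 − $60,405 = −$5 applied to largest profit-interest units (Bergstrom): Bergstrom becomes $22,185.

Bergstrom: $22,185 · Nwosu: $6,165 · Lindqvist: $18,490 · Delacroix: $13,560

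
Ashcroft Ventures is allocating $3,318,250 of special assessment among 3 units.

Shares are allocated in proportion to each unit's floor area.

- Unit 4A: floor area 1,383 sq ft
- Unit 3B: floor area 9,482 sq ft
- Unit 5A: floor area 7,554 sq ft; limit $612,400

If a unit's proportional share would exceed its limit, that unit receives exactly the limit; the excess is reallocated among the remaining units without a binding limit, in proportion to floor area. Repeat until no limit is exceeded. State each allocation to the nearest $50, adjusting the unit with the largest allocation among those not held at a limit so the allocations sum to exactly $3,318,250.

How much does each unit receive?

Floor area total: 18,419.
Pro-rata shares before constraints: Unit 4A 249,152.49; Unit 3B 1,708,216.87; Unit 5A 1,360,880.64.
Capped: Unit 5A ($612,400); remaining pool $2,705,850 reallocated over remaining floor area 10,865.
Shares after redistribution: Unit 4A 344,426.19 → $344,450; Unit 3B 2,361,423.81 → $2,361,400.

Unit 4A: $344,450 · Unit 3B: $2,361,400 · Unit 5A: $612,400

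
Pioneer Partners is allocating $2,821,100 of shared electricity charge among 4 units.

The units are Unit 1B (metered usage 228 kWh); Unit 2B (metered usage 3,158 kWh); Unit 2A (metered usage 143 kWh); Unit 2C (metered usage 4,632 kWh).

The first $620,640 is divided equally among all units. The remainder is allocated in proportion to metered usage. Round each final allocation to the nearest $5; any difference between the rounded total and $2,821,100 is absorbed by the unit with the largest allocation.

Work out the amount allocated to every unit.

$620,640 shared equally gives $155,160 per unit.
Remainder $2,200,460 by metered usage (total 8,161): Unit 1B 61,475.91 → $61,475; Unit 2B 851,495.24 → $851,495; Unit 2A 38,557.26 → $38,555; Unit 2C 1,248,931.59 → $1,248,930.
Rounding difference +$5 on remainder applied to Unit 2C.
Totals: Unit 1B $155,160 + $61,475 = $216,635; Unit 2B $155,160 + $851,495 = $1,006,655; Unit 2A $155,160 + $38,555 = $193,715; Unit 2C $155,160 + $1,248,935 = $1,404,095.

Unit 1B: $216,635; Unit 2B: $1,006,655; Unit 2A: $193,715; Unit 2C: $1,404,095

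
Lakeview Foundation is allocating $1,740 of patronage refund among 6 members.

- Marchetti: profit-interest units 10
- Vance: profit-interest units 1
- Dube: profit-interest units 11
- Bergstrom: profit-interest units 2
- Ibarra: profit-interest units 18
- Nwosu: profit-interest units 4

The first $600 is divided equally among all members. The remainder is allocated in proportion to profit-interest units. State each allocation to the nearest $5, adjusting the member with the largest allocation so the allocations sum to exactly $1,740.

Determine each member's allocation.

Marchetti: $350 · Vance: $125 · Dube: $375 · Bergstrom: $150 · Ibarra: $540 · Nwosu: $200

$600 shared equally gives $100 per member.
Remainder $1,140 by profit-interest units (total 46): Marchetti 247.83 → $250; Vance 24.78 → $25; Dube 272.61 → $275; Bergstrom 49.57 → $50; Ibarra 446.09 → $445; Nwosu 99.13 → $100.
Rounding difference −$5 on remainder applied to Ibarra.
Totals: Marchetti $100 + $250 = $350; Vance $100 + $25 = $125; Dube $100 + $275 = $375; Bergstrom $100 + $50 = $150; Ibarra $100 + $440 = $540; Nwosu $100 + $100 = $200.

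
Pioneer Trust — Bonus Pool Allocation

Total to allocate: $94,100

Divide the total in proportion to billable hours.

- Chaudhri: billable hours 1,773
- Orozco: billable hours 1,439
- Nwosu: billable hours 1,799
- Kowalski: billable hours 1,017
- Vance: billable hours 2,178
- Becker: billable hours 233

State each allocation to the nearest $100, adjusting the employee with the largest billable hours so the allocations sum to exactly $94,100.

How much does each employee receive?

Chaudhri: $19,800 | Orozco: $16,000 | Nwosu: $20,100 | Kowalski: $11,300 | Vance: $24,300 | Becker: $2,600

Combined billable hours = 1,773 + 1,439 + 1,799 + 1,017 + 2,178 + 233 = 8,439.
Pro-rata amounts: Chaudhri 19,770.03; Orozco 16,045.73; Nwosu 20,059.95; Kowalski 11,340.17; Vance 24,286.03; Becker 2,598.09.
At nearest $100: Chaudhri $19,800; Orozco $16,000; Nwosu $20,100; Kowalski $11,300; Vance $24,300; Becker $2,600. Sum = $94,100.
No rounding difference to absorb.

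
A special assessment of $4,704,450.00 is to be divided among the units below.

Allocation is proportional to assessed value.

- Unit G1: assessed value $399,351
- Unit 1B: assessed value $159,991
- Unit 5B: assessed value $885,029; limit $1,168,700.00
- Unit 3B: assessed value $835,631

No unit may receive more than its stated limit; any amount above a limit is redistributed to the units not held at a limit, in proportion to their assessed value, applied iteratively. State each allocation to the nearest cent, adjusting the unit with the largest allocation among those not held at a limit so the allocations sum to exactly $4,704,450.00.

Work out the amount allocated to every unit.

Unit G1: $1,012,209.77 | Unit 1B: $405,519.09 | Unit 5B: $1,168,700.00 | Unit 3B: $2,118,021.14

Combined assessed value = 2,280,002.
Unconstrained shares: Unit G1 824,002.2649; Unit 1B 330,117.9823; Unit 5B 1,826,127.6433; Unit 3B 1,724,202.1094.
Cap binds for Unit 5B ($1,168,700.00); residual $3,535,750.00 reallocated over remaining assessed value 1,394,973.
Redistributed shares: Unit G1 1,012,209.7691 → $1,012,209.77; Unit 1B 405,519.0876 → $405,519.09; Unit 3B 2,118,021.1432 → $2,118,021.14.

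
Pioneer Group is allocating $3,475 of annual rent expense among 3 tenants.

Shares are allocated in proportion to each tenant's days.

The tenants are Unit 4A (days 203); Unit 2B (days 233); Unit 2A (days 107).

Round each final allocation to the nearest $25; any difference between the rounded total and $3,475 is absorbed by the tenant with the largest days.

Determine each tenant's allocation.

Sum of days: 203 + 233 + 107 = 543.
Pro-rata amounts: Unit 4A 1,299.13; Unit 2B 1,491.11; Unit 2A 684.76.
Rounded to nearest $25: Unit 4A $1,300; Unit 2B $1,500; Unit 2A $675. Sum = $3,475.
Sum already equals the total — no adjustment.

Unit 4A: $1,300 | Unit 2B: $1,500 | Unit 2A: $675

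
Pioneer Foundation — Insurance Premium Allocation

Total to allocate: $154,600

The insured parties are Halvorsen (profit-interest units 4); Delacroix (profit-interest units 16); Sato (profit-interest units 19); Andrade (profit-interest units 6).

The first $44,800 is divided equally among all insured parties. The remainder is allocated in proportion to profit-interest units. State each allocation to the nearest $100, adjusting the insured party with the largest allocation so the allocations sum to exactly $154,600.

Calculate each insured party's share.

Halvorsen: $21,000 · Delacroix: $50,200 · Sato: $57,600 · Andrade: $25,800

Equal tier: $44,800 ÷ 4 = $11,200 apiece.
Remainder $109,800 by profit-interest units (total 45): Halvorsen 9,760.00 → $9,800; Delacroix 39,040.00 → $39,000; Sato 46,360.00 → $46,400; Andrade 14,640.00 → $14,600.
Totals: Halvorsen $11,200 + $9,800 = $21,000; Delacroix $11,200 + $39,000 = $50,200; Sato $11,200 + $46,400 = $57,600; Andrade $11,200 + $14,600 = $25,800.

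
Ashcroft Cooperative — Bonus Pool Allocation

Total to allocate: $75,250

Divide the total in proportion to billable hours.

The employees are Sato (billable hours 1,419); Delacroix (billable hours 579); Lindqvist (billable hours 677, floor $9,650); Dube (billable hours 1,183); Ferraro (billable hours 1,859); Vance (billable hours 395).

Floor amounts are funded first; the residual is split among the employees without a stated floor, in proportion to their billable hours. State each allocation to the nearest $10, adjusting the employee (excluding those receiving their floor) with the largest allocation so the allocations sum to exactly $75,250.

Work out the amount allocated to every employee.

Sato: $17,130 | Delacroix: $6,990 | Lindqvist: $9,650 | Dube: $14,280 | Ferraro: $22,430 | Vance: $4,770

Minimums first: Lindqvist $9,650. Balance $65,600.
Balance split over remaining billable hours 5,435: Sato 17,127.21 → $17,130; Delacroix 6,988.48 → $6,990; Dube 14,278.71 → $14,280; Ferraro 22,437.98 → $22,440; Vance 4,767.62 → $4,770.
Rounding difference −$10 applied to Ferraro → $22,430.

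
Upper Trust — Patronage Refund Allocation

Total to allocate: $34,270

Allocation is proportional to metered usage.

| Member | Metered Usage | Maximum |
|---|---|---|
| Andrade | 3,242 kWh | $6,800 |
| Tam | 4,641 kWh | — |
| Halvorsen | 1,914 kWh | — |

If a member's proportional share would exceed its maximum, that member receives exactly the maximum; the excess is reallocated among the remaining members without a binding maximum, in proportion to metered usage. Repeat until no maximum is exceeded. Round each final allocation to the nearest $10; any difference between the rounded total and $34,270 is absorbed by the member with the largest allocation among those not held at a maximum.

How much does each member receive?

Combined metered usage = 9,797.
Unconstrained shares: Andrade 11,340.55; Tam 16,234.26; Halvorsen 6,695.19.
Cap binds for Andrade ($6,800); balance $27,470 reallocated over remaining metered usage 6,555.
Shares after redistribution: Tam 19,449.01 → $19,450; Halvorsen 8,020.99 → $8,020.

Andrade: $6,800 · Tam: $19,450 · Halvorsen: $8,020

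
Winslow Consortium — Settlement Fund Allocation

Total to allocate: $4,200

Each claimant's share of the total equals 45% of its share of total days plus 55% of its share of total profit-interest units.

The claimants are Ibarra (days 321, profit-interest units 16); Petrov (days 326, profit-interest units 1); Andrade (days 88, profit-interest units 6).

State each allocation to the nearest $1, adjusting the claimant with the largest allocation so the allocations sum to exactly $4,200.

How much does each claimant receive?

Days total 735; profit-interest units total 23.
Blended shares (45% days + 55% profit-interest units): Ibarra 0.5791; Petrov 0.2235; Andrade 0.1974.
Pro-rata amounts: Ibarra 2,432.39; Petrov 938.72; Andrade 828.89.
At nearest $1: Ibarra $2,432; Petrov $939; Andrade $829. Sum = $4,200.
Rounded total matches; no reconciliation needed.

Ibarra: $2,432 | Petrov: $939 | Andrade: $829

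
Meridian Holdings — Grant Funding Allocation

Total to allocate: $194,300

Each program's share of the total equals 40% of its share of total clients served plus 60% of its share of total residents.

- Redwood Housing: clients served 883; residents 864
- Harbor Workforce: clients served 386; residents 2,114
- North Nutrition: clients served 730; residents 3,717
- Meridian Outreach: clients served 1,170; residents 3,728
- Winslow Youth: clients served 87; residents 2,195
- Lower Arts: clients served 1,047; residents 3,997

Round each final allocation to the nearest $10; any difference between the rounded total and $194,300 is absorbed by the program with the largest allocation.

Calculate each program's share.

Redwood Housing: $22,010 | Harbor Workforce: $21,800 | North Nutrition: $39,270 | Meridian Outreach: $47,290 | Winslow Youth: $16,970 | Lower Arts: $46,960

Totals — clients served 4,303, residents 16,615.
Combined weights (40% clients served + 60% residents): Redwood Housing 0.1133; Harbor Workforce 0.1122; North Nutrition 0.2021; Meridian Outreach 0.2434; Winslow Youth 0.0874; Lower Arts 0.2417.
Unrounded shares: Redwood Housing 22,010.89; Harbor Workforce 21,804.85; North Nutrition 39,265.65; Meridian Outreach 47,290.03; Winslow Youth 16,972.71; Lower Arts 46,955.88.
At nearest $10: Redwood Housing $22,010; Harbor Workforce $21,800; North Nutrition $39,270; Meridian Outreach $47,290; Winslow Youth $16,970; Lower Arts $46,960. Sum = $194,300.
No rounding difference to absorb.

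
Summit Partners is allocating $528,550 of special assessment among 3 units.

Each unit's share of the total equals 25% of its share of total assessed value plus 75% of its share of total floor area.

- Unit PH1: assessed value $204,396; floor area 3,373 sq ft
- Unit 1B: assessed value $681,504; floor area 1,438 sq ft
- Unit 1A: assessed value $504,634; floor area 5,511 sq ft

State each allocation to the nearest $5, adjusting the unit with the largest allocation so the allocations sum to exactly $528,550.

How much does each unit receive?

Unit PH1: $148,960; Unit 1B: $119,985; Unit 1A: $259,605

Totals — assessed value 1,390,534, floor area 10,322.
Blended shares (25% assessed value + 75% floor area): Unit PH1 0.2818; Unit 1B 0.2270; Unit 1A 0.4912.
Unrounded shares: Unit PH1 148,961.81; Unit 1B 119,986.75; Unit 1A 259,601.44.
After rounding ($5): Unit PH1 $148,960; Unit 1B $119,985; Unit 1A $259,600. Sum = $528,545.
Difference $528,550 − $528,545 = +$5 applied to largest allocation (Unit 1A): Unit 1A becomes $259,605.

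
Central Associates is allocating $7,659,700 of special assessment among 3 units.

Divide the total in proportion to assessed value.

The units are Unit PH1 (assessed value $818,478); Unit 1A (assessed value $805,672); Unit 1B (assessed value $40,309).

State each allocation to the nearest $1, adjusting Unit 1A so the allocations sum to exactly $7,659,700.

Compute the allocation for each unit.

Combined assessed value = 1,664,459.
Proportional shares: Unit PH1 818,478/1,664,459 × $7,659,700 = 3,766,566.76; Unit 1A 805,672/1,664,459 × $7,659,700 = 3,707,634.62; Unit 1B 40,309/1,664,459 × $7,659,700 = 185,498.62.
At nearest $1: Unit PH1 $3,766,567; Unit 1A $3,707,635; Unit 1B $185,499. Sum = $7,659,701.
Difference $7,659,700 − $7,659,701 = −$1 applied to Unit 1A: Unit 1A becomes $3,707,634.

Unit PH1: $3,766,567 | Unit 1A: $3,707,634 | Unit 1B: $185,499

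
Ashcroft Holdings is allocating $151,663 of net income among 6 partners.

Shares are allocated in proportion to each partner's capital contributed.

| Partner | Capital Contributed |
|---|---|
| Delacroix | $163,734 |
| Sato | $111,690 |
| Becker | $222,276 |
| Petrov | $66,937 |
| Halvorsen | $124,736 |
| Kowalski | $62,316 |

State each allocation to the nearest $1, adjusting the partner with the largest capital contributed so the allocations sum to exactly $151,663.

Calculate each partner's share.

Delacroix: $33,035 · Sato: $22,535 · Becker: $44,848 · Petrov: $13,505 · Halvorsen: $25,167 · Kowalski: $12,573

Capital contributed total: 751,689.
Unrounded shares: Delacroix 163,734/751,689 × $151,663 = 33,035.46; Sato 111,690/751,689 × $151,663 = 22,534.91; Becker 222,276/751,689 × $151,663 = 44,847.06; Petrov 66,937/751,689 × $151,663 = 13,505.41; Halvorsen 124,736/751,689 × $151,663 = 25,167.10; Kowalski 62,316/751,689 × $151,663 = 12,573.06.
After rounding ($1): Delacroix $33,035; Sato $22,535; Becker $44,847; Petrov $13,505; Halvorsen $25,167; Kowalski $12,573. Sum = $151,662.
Difference $151,663 − $151,662 = +$1 applied to largest capital contributed (Becker): Becker becomes $44,848.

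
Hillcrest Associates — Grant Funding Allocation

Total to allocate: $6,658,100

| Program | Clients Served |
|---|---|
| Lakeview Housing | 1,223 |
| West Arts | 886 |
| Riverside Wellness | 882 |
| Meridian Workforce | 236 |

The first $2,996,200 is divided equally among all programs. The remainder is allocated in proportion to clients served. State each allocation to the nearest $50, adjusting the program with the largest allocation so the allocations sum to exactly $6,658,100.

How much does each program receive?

$2,996,200 shared equally gives $749,050 per program.
Remainder $3,661,900 by clients served (total 3,227): Lakeview Housing 1,387,822.65 → $1,387,800; West Arts 1,005,405.45 → $1,005,400; Riverside Wellness 1,000,866.38 → $1,000,850; Meridian Workforce 267,805.52 → $267,800.
Rounding difference +$50 on remainder applied to Lakeview Housing.
Totals: Lakeview Housing $749,050 + $1,387,850 = $2,136,900; West Arts $749,050 + $1,005,400 = $1,754,450; Riverside Wellness $749,050 + $1,000,850 = $1,749,900; Meridian Workforce $749,050 + $267,800 = $1,016,850.

Lakeview Housing: $2,136,900 · West Arts: $1,754,450 · Riverside Wellness: $1,749,900 · Meridian Workforce: $1,016,850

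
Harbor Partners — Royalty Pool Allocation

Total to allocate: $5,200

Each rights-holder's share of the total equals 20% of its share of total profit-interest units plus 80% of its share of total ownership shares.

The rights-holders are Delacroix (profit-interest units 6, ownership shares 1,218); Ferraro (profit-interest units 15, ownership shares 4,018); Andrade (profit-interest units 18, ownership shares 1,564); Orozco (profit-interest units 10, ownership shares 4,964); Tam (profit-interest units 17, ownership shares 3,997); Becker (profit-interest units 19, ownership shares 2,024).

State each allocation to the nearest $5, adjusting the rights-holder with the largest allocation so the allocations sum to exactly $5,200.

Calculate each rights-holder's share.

Delacroix: $360; Ferraro: $1,125; Andrade: $585; Orozco: $1,280; Tam: $1,145; Becker: $705

Totals — profit-interest units 85, ownership shares 17,785.
Composite weights (20% profit-interest units + 80% ownership shares): Delacroix 0.0689; Ferraro 0.2160; Andrade 0.1127; Orozco 0.2468; Tam 0.2198; Becker 0.1357.
Unrounded shares: Delacroix 358.31; Ferraro 1,123.36; Andrade 586.06; Orozco 1,283.46; Tam 1,142.92; Becker 705.89.
After rounding ($5): Delacroix $360; Ferraro $1,125; Andrade $585; Orozco $1,285; Tam $1,145; Becker $705. Sum = $5,205.
Difference $5,200 − $5,205 = −$5 applied to largest allocation (Orozco): Orozco becomes $1,280.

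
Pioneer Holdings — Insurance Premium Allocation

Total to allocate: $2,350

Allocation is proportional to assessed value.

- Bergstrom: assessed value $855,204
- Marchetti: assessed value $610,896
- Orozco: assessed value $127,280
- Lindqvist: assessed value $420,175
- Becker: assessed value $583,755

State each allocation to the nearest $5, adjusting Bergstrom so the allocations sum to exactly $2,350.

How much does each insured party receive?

Bergstrom: $770 | Marchetti: $555 | Orozco: $115 | Lindqvist: $380 | Becker: $530

Sum of assessed value: 2,597,310.
Proportional shares: Bergstrom 855,204/2,597,310 × $2,350 = 773.77; Marchetti 610,896/2,597,310 × $2,350 = 552.73; Orozco 127,280/2,597,310 × $2,350 = 115.16; Lindqvist 420,175/2,597,310 × $2,350 = 380.17; Becker 583,755/2,597,310 × $2,350 = 528.17.
After rounding ($5): Bergstrom $775; Marchetti $555; Orozco $115; Lindqvist $380; Becker $530. Sum = $2,355.
Difference $2,350 − $2,355 = −$5 applied to Bergstrom: Bergstrom becomes $770.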